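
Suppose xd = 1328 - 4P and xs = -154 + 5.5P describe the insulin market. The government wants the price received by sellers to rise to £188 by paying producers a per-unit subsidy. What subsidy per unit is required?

Required subsidy s = £76 per unit

At a seller price of 188, quantity supplied is -154 + 5.5·188 = 880.
Buyers absorb 880 only when they pay Pb with 1328 − 4·Pb = 880, i.e. Pb = 112.
s = Ps − Pb = 188 − 112 = 76.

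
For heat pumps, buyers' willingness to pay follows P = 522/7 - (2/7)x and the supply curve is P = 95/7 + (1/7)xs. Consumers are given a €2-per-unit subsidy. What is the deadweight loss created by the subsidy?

Pre-subsidy: 522/7 - (2/7)x = 95/7 + (1/7)x gives x* = 427/3 and P* = 712/21.
With the rebate, buyers effectively pay Pb = Ps − 2, where Ps is the price sellers receive.
On the curves, Pb = 522/7 - (2/7)x and Ps = 95/7 + (1/7)x; the wedge Ps − Pb = 2 gives 95/7 + (1/7)x − (522/7 - (2/7)x) = 2, so x' = 147.
Then Pb = 522/7 − (2/7)·147 = 228/7 and Ps = 95/7 + (1/7)·147 = 242/7.
The subsidy expands output by 147 − 427/3 = 14/3 past the efficient level; on those units the gap between marginal cost and willingness to pay runs from 0 up to 2.
DWL = ½ × 2 × 14/3 = 14/3.

Deadweight loss = 14/3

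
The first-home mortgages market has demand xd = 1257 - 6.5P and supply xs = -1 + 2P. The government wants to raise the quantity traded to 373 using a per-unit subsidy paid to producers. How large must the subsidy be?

At x = 373, invert demand for the buyer price: Pb = (1257 − 373)/6.5 = 136; invert supply for the seller price: Ps = (373 − (-1))/2 = 187.
The subsidy must fill the gap: s = Ps − Pb = 187 − 136 = 51.

Required subsidy s = 51 per unit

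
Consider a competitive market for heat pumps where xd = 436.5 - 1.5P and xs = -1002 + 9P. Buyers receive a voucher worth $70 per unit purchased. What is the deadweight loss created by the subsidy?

Pre-subsidy: 436.5 - 1.5P = -1002 + 9P gives P* = 137, x* = 231.
With the rebate, buyers effectively pay Pb = Ps − 70, where Ps is the price sellers receive.
Demand in terms of Ps becomes xd = 436.5 − 1.5(Ps − 70) = 541.5 - 1.5Ps. Setting this equal to supply: 541.5 - 1.5Ps = -1002 + 9Ps, so Ps = 147.
Buyers pay Pb = 147 − 70 = 77; x' = -1002 + 9·147 = 321.
The subsidy expands output by 321 − 231 = 90 past the efficient level; on those units the gap between marginal cost and willingness to pay runs from 0 up to 70.
DWL = ½ × 70 × 90 = 3150.

Deadweight loss = $3150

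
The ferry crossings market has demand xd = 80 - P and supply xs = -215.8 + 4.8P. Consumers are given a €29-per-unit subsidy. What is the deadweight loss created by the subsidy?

Deadweight loss = €348

Pre-subsidy: 80 - P = -215.8 + 4.8P gives P* = 51, x* = 29.
With the rebate, buyers effectively pay Pb = Ps − 29, where Ps is the price sellers receive.
Demand in terms of Ps becomes xd = 80 − 1(Ps − 29) = 109 - Ps. Setting this equal to supply: 109 - Ps = -215.8 + 4.8Ps, so Ps = 56.
Buyers pay Pb = 56 − 29 = 27; x' = -215.8 + 4.8·56 = 53.
The subsidy expands output by 53 − 29 = 24 past the efficient level; on those units the gap between marginal cost and willingness to pay runs from 0 up to 29.
DWL = ½ × 29 × 24 = 348.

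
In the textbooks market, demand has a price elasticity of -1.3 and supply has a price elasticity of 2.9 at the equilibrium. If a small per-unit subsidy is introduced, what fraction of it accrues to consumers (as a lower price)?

For a small subsidy around the equilibrium, the benefit split depends on the relative slopes, which at a point are proportional to the elasticities.
Buyer share = εs/(εs + |εd|) = 2.9/(2.9 + 1.3) = 29/42; seller share = |εd|/(εs + |εd|) = 13/42.

Consumer share = 29/42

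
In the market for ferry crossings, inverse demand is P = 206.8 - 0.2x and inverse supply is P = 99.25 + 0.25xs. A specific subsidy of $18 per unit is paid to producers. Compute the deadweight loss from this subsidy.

Pre-subsidy: 206.8 - 0.2x = 99.25 + 0.25x gives x* = 239 and P* = 159.
With the subsidy, sellers receive Ps = Pb + 18 for each unit, where Pb is the price buyers pay.
On the curves, Pb = 206.8 - 0.2x and Ps = 99.25 + 0.25x; the wedge Ps − Pb = 18 gives 99.25 + 0.25x − (206.8 - 0.2x) = 18, so x' = 279.
Then Pb = 206.8 − 0.2·279 = 151 and Ps = 99.25 + 0.25·279 = 169.
The subsidy expands output by 279 − 239 = 40 past the efficient level; on those units the gap between marginal cost and willingness to pay runs from 0 up to 18.
DWL = ½ × 18 × 40 = 360.

Deadweight loss = $360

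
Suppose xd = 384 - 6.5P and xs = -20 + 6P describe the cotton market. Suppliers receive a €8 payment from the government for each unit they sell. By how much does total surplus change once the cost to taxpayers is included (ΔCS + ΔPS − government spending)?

Pre-subsidy: 384 - 6.5P = -20 + 6P gives P* = 32.32, x* = 173.92.
With the subsidy, sellers receive Ps = Pb + 8 for each unit, where Pb is the price buyers pay.
Supply in terms of Pb becomes xs = -20 + 6(Pb + 8) = 28 + 6Pb. Setting this equal to demand: 384 - 6.5Pb = 28 + 6Pb, so Pb = 28.48.
Sellers receive Ps = 28.48 + 8 = 36.48; x' = 384 − 6.5·28.48 = 198.88.
ΔCS = ½(173.92 + 198.88)(32.32 − 28.48) = 715.776; ΔPS = ½(173.92 + 198.88)(36.48 − 32.32) = 775.424.
Government spending = 8 × 198.88 = 1591.04.
Net change = 715.776 + 775.424 − 1591.04 = -99.84. The loss equals the DWL triangle ½·8·24.96.

Net change in total surplus = -€99.84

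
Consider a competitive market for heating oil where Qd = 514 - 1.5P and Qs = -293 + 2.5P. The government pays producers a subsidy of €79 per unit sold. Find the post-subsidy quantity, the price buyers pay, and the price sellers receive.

Pre-subsidy: 514 - 1.5P = -293 + 2.5P gives P* = 201.75, Q* = 211.375.
With the subsidy, sellers receive Ps = Pb + 79 for each unit, where Pb is the price buyers pay.
Supply in terms of Pb becomes Qs = -293 + 2.5(Pb + 79) = -95.5 + 2.5Pb. Setting this equal to demand: 514 - 1.5Pb = -95.5 + 2.5Pb, so Pb = 152.375.
Sellers receive Ps = 152.375 + 79 = 231.375; Q' = 514 − 1.5·152.375 = 285.4375.

Q' = 285.4375; buyers pay €152.375; sellers receive €231.375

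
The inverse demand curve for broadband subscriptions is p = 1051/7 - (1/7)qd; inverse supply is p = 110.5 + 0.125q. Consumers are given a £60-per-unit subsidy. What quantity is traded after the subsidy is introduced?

Pre-subsidy: 1051/7 - (1/7)q = 110.5 + 0.125q gives q* = 148 and p* = 129.
With the rebate, buyers effectively pay pb = ps − 60, where ps is the price sellers receive.
On the curves, pb = 1051/7 - (1/7)q and ps = 110.5 + 0.125q; the wedge ps − pb = 60 gives 110.5 + 0.125q − (1051/7 - (1/7)q) = 60, so q' = 372.
Then pb = 1051/7 − (1/7)·372 = 97 and ps = 110.5 + 0.125·372 = 157.

q' = 372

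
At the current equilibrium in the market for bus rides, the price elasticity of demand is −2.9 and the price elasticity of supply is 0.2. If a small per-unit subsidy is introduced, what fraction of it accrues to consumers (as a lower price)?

Consumer share = 2/31

For a small subsidy around the equilibrium, the benefit split depends on the relative slopes, which at a point are proportional to the elasticities.
Buyer share = εs/(εs + |εd|) = 0.2/(0.2 + 2.9) = 2/31; seller share = |εd|/(εs + |εd|) = 29/31.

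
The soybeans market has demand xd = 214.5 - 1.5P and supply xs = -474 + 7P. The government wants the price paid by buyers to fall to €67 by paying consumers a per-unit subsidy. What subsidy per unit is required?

At a buyer price of 67, quantity demanded is 214.5 − 1.5·67 = 114.
Sellers supply 114 only when they receive Ps with -474 + 7·Ps = 114, i.e. Ps = 84.
s = Ps − Pb = 84 − 67 = 17.

Required subsidy s = €17 per unit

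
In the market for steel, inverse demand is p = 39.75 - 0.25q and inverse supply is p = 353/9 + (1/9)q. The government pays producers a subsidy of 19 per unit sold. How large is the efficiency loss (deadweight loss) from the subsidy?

Deadweight loss = 6498/13

Pre-subsidy: 39.75 - 0.25q = 353/9 + (1/9)q gives q* = 19/13 and p* = 512/13.
With the subsidy, sellers receive ps = pb + 19 for each unit, where pb is the price buyers pay.
On the curves, pb = 39.75 - 0.25q and ps = 353/9 + (1/9)q; the wedge ps − pb = 19 gives 353/9 + (1/9)q − (39.75 - 0.25q) = 19, so q' = 703/13.
Then pb = 39.75 − 0.25·(703/13) = 341/13 and ps = 353/9 + (1/9)·(703/13) = 588/13.
The subsidy expands output by 703/13 − 19/13 = 684/13 past the efficient level; on those units the gap between marginal cost and willingness to pay runs from 0 up to 19.
DWL = ½ × 19 × 684/13 = 6498/13.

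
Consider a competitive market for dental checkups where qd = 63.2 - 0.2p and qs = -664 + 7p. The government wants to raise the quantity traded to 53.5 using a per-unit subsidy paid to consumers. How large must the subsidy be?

Required subsidy s = 54 per unit

At q = 53.5, invert demand for the buyer price: pb = (63.2 − 53.5)/0.2 = 48.5; invert supply for the seller price: ps = (53.5 − (-664))/7 = 102.5.
The subsidy must fill the gap: s = ps − pb = 102.5 − 48.5 = 54.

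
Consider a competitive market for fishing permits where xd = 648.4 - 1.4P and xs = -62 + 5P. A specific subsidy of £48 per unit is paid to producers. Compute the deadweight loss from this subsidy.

Deadweight loss = £1260

Pre-subsidy: 648.4 - 1.4P = -62 + 5P gives P* = 111, x* = 493.
With the subsidy, sellers receive Ps = Pb + 48 for each unit, where Pb is the price buyers pay.
Supply in terms of Pb becomes xs = -62 + 5(Pb + 48) = 178 + 5Pb. Setting this equal to demand: 648.4 - 1.4Pb = 178 + 5Pb, so Pb = 73.5.
Sellers receive Ps = 73.5 + 48 = 121.5; x' = 648.4 − 1.4·73.5 = 545.5.
The subsidy expands output by 545.5 − 493 = 52.5 past the efficient level; on those units the gap between marginal cost and willingness to pay runs from 0 up to 48.
DWL = ½ × 48 × 52.5 = 1260.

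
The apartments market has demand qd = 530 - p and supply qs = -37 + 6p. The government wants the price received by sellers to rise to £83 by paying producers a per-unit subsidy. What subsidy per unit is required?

Required subsidy s = £14 per unit

At a seller price of 83, quantity supplied is -37 + 6·83 = 461.
Buyers absorb 461 only when they pay pb with 530 − 1·pb = 461, i.e. pb = 69.
s = ps − pb = 83 − 69 = 14.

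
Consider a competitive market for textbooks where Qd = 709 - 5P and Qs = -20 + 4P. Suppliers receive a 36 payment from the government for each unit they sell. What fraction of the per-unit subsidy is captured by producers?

Pre-subsidy: 709 - 5P = -20 + 4P gives P* = 81, Q* = 304.
With the subsidy, sellers receive Ps = Pb + 36 for each unit, where Pb is the price buyers pay.
Supply in terms of Pb becomes Qs = -20 + 4(Pb + 36) = 124 + 4Pb. Setting this equal to demand: 709 - 5Pb = 124 + 4Pb, so Pb = 65.
Sellers receive Ps = 65 + 36 = 101; Q' = 709 − 5·65 = 384.
Buyers' price falls by P* − Pb = 81 − 65 = 16; sellers' price rises by Ps − P* = 101 − 81 = 20.
So producers capture 20/36 = 5/9 of each unit of subsidy.

Producer share = 5/9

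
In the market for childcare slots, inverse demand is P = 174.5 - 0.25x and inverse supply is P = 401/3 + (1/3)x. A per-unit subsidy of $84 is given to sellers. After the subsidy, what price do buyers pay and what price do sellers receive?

Buyers pay $121; sellers receive $205

Pre-subsidy: 174.5 - 0.25x = 401/3 + (1/3)x gives x* = 70 and P* = 157.
With the subsidy, sellers receive Ps = Pb + 84 for each unit, where Pb is the price buyers pay.
On the curves, Pb = 174.5 - 0.25x and Ps = 401/3 + (1/3)x; the wedge Ps − Pb = 84 gives 401/3 + (1/3)x − (174.5 - 0.25x) = 84, so x' = 214.
Then Pb = 174.5 − 0.25·214 = 121 and Ps = 401/3 + (1/3)·214 = 205.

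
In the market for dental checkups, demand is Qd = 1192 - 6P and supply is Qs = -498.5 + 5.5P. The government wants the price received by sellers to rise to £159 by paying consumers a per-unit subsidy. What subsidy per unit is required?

At a seller price of 159, quantity supplied is -498.5 + 5.5·159 = 376.
Buyers absorb 376 only when they pay Pb with 1192 − 6·Pb = 376, i.e. Pb = 136.
s = Ps − Pb = 159 − 136 = 23.

Required subsidy s = £23 per unit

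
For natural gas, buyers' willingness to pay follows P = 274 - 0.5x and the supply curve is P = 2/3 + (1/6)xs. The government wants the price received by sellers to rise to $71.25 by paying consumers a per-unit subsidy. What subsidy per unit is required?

Required subsidy s = $9 per unit

At a seller price of 71.25, quantity supplied is -4 + 6·71.25 = 423.5.
Buyers absorb 423.5 only when they pay Pb = 274 − 0.5·423.5 = 62.25.
s = Ps − Pb = 71.25 − 62.25 = 9.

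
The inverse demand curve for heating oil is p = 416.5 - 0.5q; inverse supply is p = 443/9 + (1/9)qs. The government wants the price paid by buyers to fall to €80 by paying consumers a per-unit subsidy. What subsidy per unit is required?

At a buyer price of 80, quantity demanded is 833 − 2·80 = 673.
Sellers supply 673 only when they receive ps = 443/9 + (1/9)·673 = 124.
s = ps − pb = 124 − 80 = 44.

Required subsidy s = €44 per unit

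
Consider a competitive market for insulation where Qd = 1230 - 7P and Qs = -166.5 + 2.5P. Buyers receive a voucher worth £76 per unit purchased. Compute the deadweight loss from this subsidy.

Deadweight loss = £5320

Pre-subsidy: 1230 - 7P = -166.5 + 2.5P gives P* = 147, Q* = 201.
With the rebate, buyers effectively pay Pb = Ps − 76, where Ps is the price sellers receive.
Demand in terms of Ps becomes Qd = 1230 − 7(Ps − 76) = 1762 - 7Ps. Setting this equal to supply: 1762 - 7Ps = -166.5 + 2.5Ps, so Ps = 203.
Buyers pay Pb = 203 − 76 = 127; Q' = -166.5 + 2.5·203 = 341.
The subsidy expands output by 341 − 201 = 140 past the efficient level; on those units the gap between marginal cost and willingness to pay runs from 0 up to 76.
DWL = ½ × 76 × 140 = 5320.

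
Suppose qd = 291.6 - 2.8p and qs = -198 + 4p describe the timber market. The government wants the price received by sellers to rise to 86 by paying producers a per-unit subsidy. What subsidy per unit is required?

At a seller price of 86, quantity supplied is -198 + 4·86 = 146.
Buyers absorb 146 only when they pay pb with 291.6 − 2.8·pb = 146, i.e. pb = 52.
s = ps − pb = 86 − 52 = 34.

Required subsidy s = 34 per unit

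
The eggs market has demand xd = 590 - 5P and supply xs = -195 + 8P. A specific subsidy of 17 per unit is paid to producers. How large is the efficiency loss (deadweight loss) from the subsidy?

Deadweight loss = 5780/13

Pre-subsidy: 590 - 5P = -195 + 8P gives P* = 785/13, x* = 3745/13.
With the subsidy, sellers receive Ps = Pb + 17 for each unit, where Pb is the price buyers pay.
Supply in terms of Pb becomes xs = -195 + 8(Pb + 17) = -59 + 8Pb. Setting this equal to demand: 590 - 5Pb = -59 + 8Pb, so Pb = 649/13.
Sellers receive Ps = 649/13 + 17 = 870/13; x' = 590 − 5·(649/13) = 4425/13.
The subsidy expands output by 4425/13 − 3745/13 = 680/13 past the efficient level; on those units the gap between marginal cost and willingness to pay runs from 0 up to 17.
DWL = ½ × 17 × 680/13 = 5780/13.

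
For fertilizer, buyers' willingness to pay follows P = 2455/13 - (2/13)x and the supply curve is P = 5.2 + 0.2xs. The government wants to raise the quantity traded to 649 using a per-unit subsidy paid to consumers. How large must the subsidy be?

At x = 649, from the demand curve buyers pay Pb = 2455/13 − (2/13)·649 = 89; from the supply curve sellers need Ps = 5.2 + 0.2·649 = 135.
The subsidy must fill the gap: s = Ps − Pb = 135 − 89 = 46.

Required subsidy s = 46 per unit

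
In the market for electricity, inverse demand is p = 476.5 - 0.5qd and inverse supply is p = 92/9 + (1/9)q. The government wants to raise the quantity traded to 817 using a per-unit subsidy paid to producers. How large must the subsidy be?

At q = 817, from the demand curve buyers pay pb = 476.5 − 0.5·817 = 68; from the supply curve sellers need ps = 92/9 + (1/9)·817 = 101.
The subsidy must fill the gap: s = ps − pb = 101 − 68 = 33.

Required subsidy s = 33 per unit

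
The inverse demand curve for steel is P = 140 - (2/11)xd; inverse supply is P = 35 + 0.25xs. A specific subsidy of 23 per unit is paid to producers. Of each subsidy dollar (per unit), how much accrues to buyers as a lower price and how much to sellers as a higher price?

Buyers gain 184/19 per unit; sellers gain 253/19 per unit

Pre-subsidy: 140 - (2/11)x = 35 + 0.25x gives x* = 4620/19 and P* = 1820/19.
With the subsidy, sellers receive Ps = Pb + 23 for each unit, where Pb is the price buyers pay.
On the curves, Pb = 140 - (2/11)x and Ps = 35 + 0.25x; the wedge Ps − Pb = 23 gives 35 + 0.25x − (140 - (2/11)x) = 23, so x' = 5632/19.
Then Pb = 140 − (2/11)·(5632/19) = 1636/19 and Ps = 35 + 0.25·(5632/19) = 2073/19.
Buyers' price falls by P* − Pb = 1820/19 − 1636/19 = 184/19; sellers' price rises by Ps − P* = 2073/19 − 1820/19 = 253/19.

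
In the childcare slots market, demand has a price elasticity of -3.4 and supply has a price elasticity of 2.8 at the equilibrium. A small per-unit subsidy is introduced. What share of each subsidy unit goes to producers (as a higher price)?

For a small subsidy around the equilibrium, the benefit split depends on the relative slopes, which at a point are proportional to the elasticities.
Buyer share = εs/(εs + |εd|) = 2.8/(2.8 + 3.4) = 14/31; seller share = |εd|/(εs + |εd|) = 17/31.
So producers capture 17/31 of the subsidy.

Producer share = 17/31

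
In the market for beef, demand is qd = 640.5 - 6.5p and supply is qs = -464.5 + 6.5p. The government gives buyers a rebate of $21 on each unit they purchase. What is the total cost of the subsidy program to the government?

Government cost = $3281.25

Pre-subsidy: 640.5 - 6.5p = -464.5 + 6.5p gives p* = 85, q* = 88.
With the rebate, buyers effectively pay pb = ps − 21, where ps is the price sellers receive.
Demand in terms of ps becomes qd = 640.5 − 6.5(ps − 21) = 777 - 6.5ps. Setting this equal to supply: 777 - 6.5ps = -464.5 + 6.5ps, so ps = 95.5.
Buyers pay pb = 95.5 − 21 = 74.5; q' = -464.5 + 6.5·95.5 = 156.25.
Government outlay = subsidy × quantity = 21 × 156.25 = 3281.25.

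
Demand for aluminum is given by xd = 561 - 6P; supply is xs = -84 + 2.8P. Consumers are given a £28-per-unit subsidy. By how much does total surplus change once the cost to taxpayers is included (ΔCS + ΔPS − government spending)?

Net change in total surplus = -8232/11

Pre-subsidy: 561 - 6P = -84 + 2.8P gives P* = 3225/44, x* = 2667/22.
With the rebate, buyers effectively pay Pb = Ps − 28, where Ps is the price sellers receive.
Demand in terms of Ps becomes xd = 561 − 6(Ps − 28) = 729 - 6Ps. Setting this equal to supply: 729 - 6Ps = -84 + 2.8Ps, so Ps = 4065/44.
Buyers pay Pb = 4065/44 − 28 = 2833/44; x' = -84 + 2.8·(4065/44) = 3843/22.
ΔCS = ½(2667/22 + 3843/22)(3225/44 − 2833/44) = 159495/121; ΔPS = ½(2667/22 + 3843/22)(4065/44 − 3225/44) = 341775/121.
Government spending = 28 × 3843/22 = 53802/11.
Net change = 159495/121 + 341775/121 − 53802/11 = -8232/11. The loss equals the DWL triangle ½·28·588/11.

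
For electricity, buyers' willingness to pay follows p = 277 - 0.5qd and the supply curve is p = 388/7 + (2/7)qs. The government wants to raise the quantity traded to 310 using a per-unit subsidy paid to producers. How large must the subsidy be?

Required subsidy s = 22 per unit

At q = 310, from the demand curve buyers pay pb = 277 − 0.5·310 = 122; from the supply curve sellers need ps = 388/7 + (2/7)·310 = 144.
The subsidy must fill the gap: s = ps − pb = 144 − 122 = 22.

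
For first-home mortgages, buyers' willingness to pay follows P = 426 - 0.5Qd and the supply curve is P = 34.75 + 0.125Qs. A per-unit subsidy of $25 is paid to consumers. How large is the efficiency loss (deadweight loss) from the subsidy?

Pre-subsidy: 426 - 0.5Q = 34.75 + 0.125Q gives Q* = 626 and P* = 113.
With the rebate, buyers effectively pay Pb = Ps − 25, where Ps is the price sellers receive.
On the curves, Pb = 426 - 0.5Q and Ps = 34.75 + 0.125Q; the wedge Ps − Pb = 25 gives 34.75 + 0.125Q − (426 - 0.5Q) = 25, so Q' = 666.
Then Pb = 426 − 0.5·666 = 93 and Ps = 34.75 + 0.125·666 = 118.
The subsidy expands output by 666 − 626 = 40 past the efficient level; on those units the gap between marginal cost and willingness to pay runs from 0 up to 25.
DWL = ½ × 25 × 40 = 500.

Deadweight loss = $500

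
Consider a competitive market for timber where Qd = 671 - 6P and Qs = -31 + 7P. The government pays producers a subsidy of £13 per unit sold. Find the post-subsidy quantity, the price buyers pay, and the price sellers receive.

Pre-subsidy: 671 - 6P = -31 + 7P gives P* = 54, Q* = 347.
With the subsidy, sellers receive Ps = Pb + 13 for each unit, where Pb is the price buyers pay.
Supply in terms of Pb becomes Qs = -31 + 7(Pb + 13) = 60 + 7Pb. Setting this equal to demand: 671 - 6Pb = 60 + 7Pb, so Pb = 47.
Sellers receive Ps = 47 + 13 = 60; Q' = 671 − 6·47 = 389.

Q' = 389; buyers pay £47; sellers receive £60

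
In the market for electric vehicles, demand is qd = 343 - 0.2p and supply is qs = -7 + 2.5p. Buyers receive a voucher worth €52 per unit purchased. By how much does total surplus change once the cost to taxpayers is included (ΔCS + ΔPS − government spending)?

Pre-subsidy: 343 - 0.2p = -7 + 2.5p gives p* = 3500/27, q* = 8561/27.
With the rebate, buyers effectively pay pb = ps − 52, where ps is the price sellers receive.
Demand in terms of ps becomes qd = 343 − 0.2(ps − 52) = 353.4 - 0.2ps. Setting this equal to supply: 353.4 - 0.2ps = -7 + 2.5ps, so ps = 3604/27.
Buyers pay pb = 3604/27 − 52 = 2200/27; q' = -7 + 2.5·(3604/27) = 8821/27.
ΔCS = ½(8561/27 + 8821/27)(3500/27 − 2200/27) = 3766100/243; ΔPS = ½(8561/27 + 8821/27)(3604/27 − 3500/27) = 301288/243.
Government spending = 52 × 8821/27 = 458692/27.
Net change = 3766100/243 + 301288/243 − 458692/27 = -6760/27. The loss equals the DWL triangle ½·52·260/27.

Net change in total surplus = -6760/27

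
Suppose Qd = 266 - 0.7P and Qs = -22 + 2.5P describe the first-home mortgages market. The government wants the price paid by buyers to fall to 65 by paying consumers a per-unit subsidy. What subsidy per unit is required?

At a buyer price of 65, quantity demanded is 266 − 0.7·65 = 220.5.
Sellers supply 220.5 only when they receive Ps with -22 + 2.5·Ps = 220.5, i.e. Ps = 97.
s = Ps − Pb = 97 − 65 = 32.

Required subsidy s = 32 per unit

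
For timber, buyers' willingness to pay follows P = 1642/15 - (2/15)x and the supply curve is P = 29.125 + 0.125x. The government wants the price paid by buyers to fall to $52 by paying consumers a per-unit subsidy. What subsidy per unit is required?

At a buyer price of 52, quantity demanded is 821 − 7.5·52 = 431.
Sellers supply 431 only when they receive Ps = 29.125 + 0.125·431 = 83.
s = Ps − Pb = 83 − 52 = 31.

Required subsidy s = $31 per unit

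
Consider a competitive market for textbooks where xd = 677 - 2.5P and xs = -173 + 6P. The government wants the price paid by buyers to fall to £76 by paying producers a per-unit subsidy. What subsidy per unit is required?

Required subsidy s = £34 per unit

At a buyer price of 76, quantity demanded is 677 − 2.5·76 = 487.
Sellers supply 487 only when they receive Ps with -173 + 6·Ps = 487, i.e. Ps = 110.
s = Ps − Pb = 110 − 76 = 34.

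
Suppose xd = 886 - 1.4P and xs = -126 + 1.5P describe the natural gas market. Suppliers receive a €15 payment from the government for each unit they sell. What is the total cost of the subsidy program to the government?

Pre-subsidy: 886 - 1.4P = -126 + 1.5P gives P* = 10120/29, x* = 11526/29.
With the subsidy, sellers receive Ps = Pb + 15 for each unit, where Pb is the price buyers pay.
Supply in terms of Pb becomes xs = -126 + 1.5(Pb + 15) = -103.5 + 1.5Pb. Setting this equal to demand: 886 - 1.4Pb = -103.5 + 1.5Pb, so Pb = 9895/29.
Sellers receive Ps = 9895/29 + 15 = 10330/29; x' = 886 − 1.4·(9895/29) = 11841/29.
Government outlay = subsidy × quantity = 15 × 11841/29 = 177615/29.

Government cost = 177615/29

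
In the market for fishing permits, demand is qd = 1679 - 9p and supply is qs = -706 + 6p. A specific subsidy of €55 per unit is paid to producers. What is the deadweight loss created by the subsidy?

Deadweight loss = €5445

Pre-subsidy: 1679 - 9p = -706 + 6p gives p* = 159, q* = 248.
With the subsidy, sellers receive ps = pb + 55 for each unit, where pb is the price buyers pay.
Supply in terms of pb becomes qs = -706 + 6(pb + 55) = -376 + 6pb. Setting this equal to demand: 1679 - 9pb = -376 + 6pb, so pb = 137.
Sellers receive ps = 137 + 55 = 192; q' = 1679 − 9·137 = 446.
The subsidy expands output by 446 − 248 = 198 past the efficient level; on those units the gap between marginal cost and willingness to pay runs from 0 up to 55.
DWL = ½ × 55 × 198 = 5445.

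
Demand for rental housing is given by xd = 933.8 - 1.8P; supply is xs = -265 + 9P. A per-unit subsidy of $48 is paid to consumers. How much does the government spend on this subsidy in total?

Pre-subsidy: 933.8 - 1.8P = -265 + 9P gives P* = 111, x* = 734.
With the rebate, buyers effectively pay Pb = Ps − 48, where Ps is the price sellers receive.
Demand in terms of Ps becomes xd = 933.8 − 1.8(Ps − 48) = 1020.2 - 1.8Ps. Setting this equal to supply: 1020.2 - 1.8Ps = -265 + 9Ps, so Ps = 119.
Buyers pay Pb = 119 − 48 = 71; x' = -265 + 9·119 = 806.
Government outlay = subsidy × quantity = 48 × 806 = 38688.

Government cost = $38688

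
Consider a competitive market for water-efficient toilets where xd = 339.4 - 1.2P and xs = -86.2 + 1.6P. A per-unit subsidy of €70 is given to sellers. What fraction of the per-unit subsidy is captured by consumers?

Pre-subsidy: 339.4 - 1.2P = -86.2 + 1.6P gives P* = 152, x* = 157.
With the subsidy, sellers receive Ps = Pb + 70 for each unit, where Pb is the price buyers pay.
Supply in terms of Pb becomes xs = -86.2 + 1.6(Pb + 70) = 25.8 + 1.6Pb. Setting this equal to demand: 339.4 - 1.2Pb = 25.8 + 1.6Pb, so Pb = 112.
Sellers receive Ps = 112 + 70 = 182; x' = 339.4 − 1.2·112 = 205.
Buyers' price falls by P* − Pb = 152 − 112 = 40; sellers' price rises by Ps − P* = 182 − 152 = 30.
So consumers capture 40/70 = 4/7 of each unit of subsidy.

Consumer share = 4/7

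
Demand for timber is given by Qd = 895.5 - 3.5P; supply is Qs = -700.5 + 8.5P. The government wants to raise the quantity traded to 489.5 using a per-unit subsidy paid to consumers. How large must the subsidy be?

Required subsidy s = 24 per unit

At Q = 489.5, invert demand for the buyer price: Pb = (895.5 − 489.5)/3.5 = 116; invert supply for the seller price: Ps = (489.5 − (-700.5))/8.5 = 140.
The subsidy must fill the gap: s = Ps − Pb = 140 − 116 = 24.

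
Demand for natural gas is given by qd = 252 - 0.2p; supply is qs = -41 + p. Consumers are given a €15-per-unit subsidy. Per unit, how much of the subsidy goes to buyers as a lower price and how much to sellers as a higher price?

Buyers gain €12.5 per unit; sellers gain €2.5 per unit

Pre-subsidy: 252 - 0.2p = -41 + p gives p* = 1465/6, q* = 1219/6.
With the rebate, buyers effectively pay pb = ps − 15, where ps is the price sellers receive.
Demand in terms of ps becomes qd = 252 − 0.2(ps − 15) = 255 - 0.2ps. Setting this equal to supply: 255 - 0.2ps = -41 + ps, so ps = 740/3.
Buyers pay pb = 740/3 − 15 = 695/3; q' = -41 + 1·(740/3) = 617/3.
Buyers' price falls by p* − pb = 1465/6 − 695/3 = 12.5; sellers' price rises by ps − p* = 740/3 − 1465/6 = 2.5.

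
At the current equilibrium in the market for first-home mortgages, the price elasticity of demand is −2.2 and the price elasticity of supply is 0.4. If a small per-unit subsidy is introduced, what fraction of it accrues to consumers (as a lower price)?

For a small subsidy around the equilibrium, the benefit split depends on the relative slopes, which at a point are proportional to the elasticities.
Buyer share = εs/(εs + |εd|) = 0.4/(0.4 + 2.2) = 2/13; seller share = |εd|/(εs + |εd|) = 11/13.

Consumer share = 2/13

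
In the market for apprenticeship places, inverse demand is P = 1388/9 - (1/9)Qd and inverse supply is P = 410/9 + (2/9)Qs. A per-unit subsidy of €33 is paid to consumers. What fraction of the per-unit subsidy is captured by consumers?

Pre-subsidy: 1388/9 - (1/9)Q = 410/9 + (2/9)Q gives Q* = 326 and P* = 118.
With the rebate, buyers effectively pay Pb = Ps − 33, where Ps is the price sellers receive.
On the curves, Pb = 1388/9 - (1/9)Q and Ps = 410/9 + (2/9)Q; the wedge Ps − Pb = 33 gives 410/9 + (2/9)Q − (1388/9 - (1/9)Q) = 33, so Q' = 425.
Then Pb = 1388/9 − (1/9)·425 = 107 and Ps = 410/9 + (2/9)·425 = 140.
Buyers' price falls by P* − Pb = 118 − 107 = 11; sellers' price rises by Ps − P* = 140 − 118 = 22.
So consumers capture 11/33 = 1/3 of each unit of subsidy.

Consumer share = 1/3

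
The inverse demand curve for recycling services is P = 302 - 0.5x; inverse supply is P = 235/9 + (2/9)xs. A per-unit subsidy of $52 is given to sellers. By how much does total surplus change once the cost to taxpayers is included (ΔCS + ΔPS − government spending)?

Pre-subsidy: 302 - 0.5x = 235/9 + (2/9)x gives x* = 382 and P* = 111.
With the subsidy, sellers receive Ps = Pb + 52 for each unit, where Pb is the price buyers pay.
On the curves, Pb = 302 - 0.5x and Ps = 235/9 + (2/9)x; the wedge Ps − Pb = 52 gives 235/9 + (2/9)x − (302 - 0.5x) = 52, so x' = 454.
Then Pb = 302 − 0.5·454 = 75 and Ps = 235/9 + (2/9)·454 = 127.
ΔCS = ½(382 + 454)(111 − 75) = 15048; ΔPS = ½(382 + 454)(127 − 111) = 6688.
Government spending = 52 × 454 = 23608.
Net change = 15048 + 6688 − 23608 = -1872. The loss equals the DWL triangle ½·52·72.

Net change in total surplus = -$1872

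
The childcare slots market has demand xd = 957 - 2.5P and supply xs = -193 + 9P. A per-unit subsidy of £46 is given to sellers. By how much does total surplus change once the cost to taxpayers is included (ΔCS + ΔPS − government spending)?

Net change in total surplus = -£2070

Pre-subsidy: 957 - 2.5P = -193 + 9P gives P* = 100, x* = 707.
With the subsidy, sellers receive Ps = Pb + 46 for each unit, where Pb is the price buyers pay.
Supply in terms of Pb becomes xs = -193 + 9(Pb + 46) = 221 + 9Pb. Setting this equal to demand: 957 - 2.5Pb = 221 + 9Pb, so Pb = 64.
Sellers receive Ps = 64 + 46 = 110; x' = 957 − 2.5·64 = 797.
ΔCS = ½(707 + 797)(100 − 64) = 27072; ΔPS = ½(707 + 797)(110 − 100) = 7520.
Government spending = 46 × 797 = 36662.
Net change = 27072 + 7520 − 36662 = -2070. The loss equals the DWL triangle ½·46·90.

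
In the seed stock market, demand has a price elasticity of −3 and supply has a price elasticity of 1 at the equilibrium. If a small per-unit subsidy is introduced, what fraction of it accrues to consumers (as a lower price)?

For a small subsidy around the equilibrium, the benefit split depends on the relative slopes, which at a point are proportional to the elasticities.
Buyer share = εs/(εs + |εd|) = 1/(1 + 3) = 0.25; seller share = |εd|/(εs + |εd|) = 0.75.

Consumer share = 0.25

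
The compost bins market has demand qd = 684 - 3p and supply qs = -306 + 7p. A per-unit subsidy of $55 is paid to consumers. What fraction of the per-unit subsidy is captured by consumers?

Consumer share = 0.7

Pre-subsidy: 684 - 3p = -306 + 7p gives p* = 99, q* = 387.
With the rebate, buyers effectively pay pb = ps − 55, where ps is the price sellers receive.
Demand in terms of ps becomes qd = 684 − 3(ps − 55) = 849 - 3ps. Setting this equal to supply: 849 - 3ps = -306 + 7ps, so ps = 115.5.
Buyers pay pb = 115.5 − 55 = 60.5; q' = -306 + 7·115.5 = 502.5.
Buyers' price falls by p* − pb = 99 − 60.5 = 38.5; sellers' price rises by ps − p* = 115.5 − 99 = 16.5.
So consumers capture 38.5/55 = 0.7 of each unit of subsidy.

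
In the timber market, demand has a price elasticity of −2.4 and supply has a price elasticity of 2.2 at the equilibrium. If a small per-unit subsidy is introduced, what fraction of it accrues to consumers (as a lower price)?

Consumer share = 11/23

For a small subsidy around the equilibrium, the benefit split depends on the relative slopes, which at a point are proportional to the elasticities.
Buyer share = εs/(εs + |εd|) = 2.2/(2.2 + 2.4) = 11/23; seller share = |εd|/(εs + |εd|) = 12/23.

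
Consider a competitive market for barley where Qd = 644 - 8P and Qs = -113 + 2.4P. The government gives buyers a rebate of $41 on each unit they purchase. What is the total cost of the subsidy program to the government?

Government cost = 73226/13

Pre-subsidy: 644 - 8P = -113 + 2.4P gives P* = 3785/52, Q* = 802/13.
With the rebate, buyers effectively pay Pb = Ps − 41, where Ps is the price sellers receive.
Demand in terms of Ps becomes Qd = 644 − 8(Ps − 41) = 972 - 8Ps. Setting this equal to supply: 972 - 8Ps = -113 + 2.4Ps, so Ps = 5425/52.
Buyers pay Pb = 5425/52 − 41 = 3293/52; Q' = -113 + 2.4·(5425/52) = 1786/13.
Government outlay = subsidy × quantity = 41 × 1786/13 = 73226/13.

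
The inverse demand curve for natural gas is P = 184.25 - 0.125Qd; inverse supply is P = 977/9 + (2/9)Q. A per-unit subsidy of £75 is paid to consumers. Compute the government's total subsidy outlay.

Government cost = £32550

Pre-subsidy: 184.25 - 0.125Q = 977/9 + (2/9)Q gives Q* = 218 and P* = 157.
With the rebate, buyers effectively pay Pb = Ps − 75, where Ps is the price sellers receive.
On the curves, Pb = 184.25 - 0.125Q and Ps = 977/9 + (2/9)Q; the wedge Ps − Pb = 75 gives 977/9 + (2/9)Q − (184.25 - 0.125Q) = 75, so Q' = 434.
Then Pb = 184.25 − 0.125·434 = 130 and Ps = 977/9 + (2/9)·434 = 205.
Government outlay = subsidy × quantity = 75 × 434 = 32550.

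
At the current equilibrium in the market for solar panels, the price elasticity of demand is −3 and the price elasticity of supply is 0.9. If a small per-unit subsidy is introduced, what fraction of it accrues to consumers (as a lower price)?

Consumer share = 3/13

For a small subsidy around the equilibrium, the benefit split depends on the relative slopes, which at a point are proportional to the elasticities.
Buyer share = εs/(εs + |εd|) = 0.9/(0.9 + 3) = 3/13; seller share = |εd|/(εs + |εd|) = 10/13.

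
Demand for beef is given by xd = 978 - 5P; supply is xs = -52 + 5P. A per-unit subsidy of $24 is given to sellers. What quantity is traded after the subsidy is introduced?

Pre-subsidy: 978 - 5P = -52 + 5P gives P* = 103, x* = 463.
With the subsidy, sellers receive Ps = Pb + 24 for each unit, where Pb is the price buyers pay.
Supply in terms of Pb becomes xs = -52 + 5(Pb + 24) = 68 + 5Pb. Setting this equal to demand: 978 - 5Pb = 68 + 5Pb, so Pb = 91.
Sellers receive Ps = 91 + 24 = 115; x' = 978 − 5·91 = 523.

x' = 523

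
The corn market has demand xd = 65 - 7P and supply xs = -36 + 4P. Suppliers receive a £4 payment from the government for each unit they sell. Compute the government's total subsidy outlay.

Pre-subsidy: 65 - 7P = -36 + 4P gives P* = 101/11, x* = 8/11.
With the subsidy, sellers receive Ps = Pb + 4 for each unit, where Pb is the price buyers pay.
Supply in terms of Pb becomes xs = -36 + 4(Pb + 4) = -20 + 4Pb. Setting this equal to demand: 65 - 7Pb = -20 + 4Pb, so Pb = 85/11.
Sellers receive Ps = 85/11 + 4 = 129/11; x' = 65 − 7·(85/11) = 120/11.
Government outlay = subsidy × quantity = 4 × 120/11 = 480/11.

Government cost = 480/11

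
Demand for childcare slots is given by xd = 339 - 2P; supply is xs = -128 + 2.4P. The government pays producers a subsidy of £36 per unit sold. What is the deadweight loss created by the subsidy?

Deadweight loss = 7776/11

Pre-subsidy: 339 - 2P = -128 + 2.4P gives P* = 2335/22, x* = 1394/11.
With the subsidy, sellers receive Ps = Pb + 36 for each unit, where Pb is the price buyers pay.
Supply in terms of Pb becomes xs = -128 + 2.4(Pb + 36) = -41.6 + 2.4Pb. Setting this equal to demand: 339 - 2Pb = -41.6 + 2.4Pb, so Pb = 86.5.
Sellers receive Ps = 86.5 + 36 = 122.5; x' = 339 − 2·86.5 = 166.
The subsidy expands output by 166 − 1394/11 = 432/11 past the efficient level; on those units the gap between marginal cost and willingness to pay runs from 0 up to 36.
DWL = ½ × 36 × 432/11 = 7776/11.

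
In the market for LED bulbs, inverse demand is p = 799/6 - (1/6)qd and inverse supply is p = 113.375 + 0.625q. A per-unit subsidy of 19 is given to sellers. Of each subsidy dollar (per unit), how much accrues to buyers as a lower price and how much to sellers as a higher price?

Buyers gain 4 per unit; sellers gain 15 per unit

Pre-subsidy: 799/6 - (1/6)q = 113.375 + 0.625q gives q* = 25 and p* = 129.
With the subsidy, sellers receive ps = pb + 19 for each unit, where pb is the price buyers pay.
On the curves, pb = 799/6 - (1/6)q and ps = 113.375 + 0.625q; the wedge ps − pb = 19 gives 113.375 + 0.625q − (799/6 - (1/6)q) = 19, so q' = 49.
Then pb = 799/6 − (1/6)·49 = 125 and ps = 113.375 + 0.625·49 = 144.
Buyers' price falls by p* − pb = 129 − 125 = 4; sellers' price rises by ps − p* = 144 − 129 = 15.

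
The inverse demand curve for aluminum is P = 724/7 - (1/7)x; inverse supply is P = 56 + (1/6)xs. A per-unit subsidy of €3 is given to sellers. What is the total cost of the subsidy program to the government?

Pre-subsidy: 724/7 - (1/7)x = 56 + (1/6)x gives x* = 1992/13 and P* = 1060/13.
With the subsidy, sellers receive Ps = Pb + 3 for each unit, where Pb is the price buyers pay.
On the curves, Pb = 724/7 - (1/7)x and Ps = 56 + (1/6)x; the wedge Ps − Pb = 3 gives 56 + (1/6)x − (724/7 - (1/7)x) = 3, so x' = 2118/13.
Then Pb = 724/7 − (1/7)·(2118/13) = 1042/13 and Ps = 56 + (1/6)·(2118/13) = 1081/13.
Government outlay = subsidy × quantity = 3 × 2118/13 = 6354/13.

Government cost = 6354/13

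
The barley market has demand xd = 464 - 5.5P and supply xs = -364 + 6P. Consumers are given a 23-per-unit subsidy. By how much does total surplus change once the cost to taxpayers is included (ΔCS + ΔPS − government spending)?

Pre-subsidy: 464 - 5.5P = -364 + 6P gives P* = 72, x* = 68.
With the rebate, buyers effectively pay Pb = Ps − 23, where Ps is the price sellers receive.
Demand in terms of Ps becomes xd = 464 − 5.5(Ps − 23) = 590.5 - 5.5Ps. Setting this equal to supply: 590.5 - 5.5Ps = -364 + 6Ps, so Ps = 83.
Buyers pay Pb = 83 − 23 = 60; x' = -364 + 6·83 = 134.
ΔCS = ½(68 + 134)(72 − 60) = 1212; ΔPS = ½(68 + 134)(83 − 72) = 1111.
Government spending = 23 × 134 = 3082.
Net change = 1212 + 1111 − 3082 = -759. The loss equals the DWL triangle ½·23·66.

Net change in total surplus = -759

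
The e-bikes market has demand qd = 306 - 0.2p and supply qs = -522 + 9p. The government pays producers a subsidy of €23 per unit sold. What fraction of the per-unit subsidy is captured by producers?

Producer share = 1/46

Pre-subsidy: 306 - 0.2p = -522 + 9p gives p* = 90, q* = 288.
With the subsidy, sellers receive ps = pb + 23 for each unit, where pb is the price buyers pay.
Supply in terms of pb becomes qs = -522 + 9(pb + 23) = -315 + 9pb. Setting this equal to demand: 306 - 0.2pb = -315 + 9pb, so pb = 67.5.
Sellers receive ps = 67.5 + 23 = 90.5; q' = 306 − 0.2·67.5 = 292.5.
Buyers' price falls by p* − pb = 90 − 67.5 = 22.5; sellers' price rises by ps − p* = 90.5 − 90 = 0.5.
So producers capture 0.5/23 = 1/46 of each unit of subsidy.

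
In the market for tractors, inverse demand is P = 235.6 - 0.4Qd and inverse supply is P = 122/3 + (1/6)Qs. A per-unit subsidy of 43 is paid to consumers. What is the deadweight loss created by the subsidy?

Pre-subsidy: 235.6 - 0.4Q = 122/3 + (1/6)Q gives Q* = 344 and P* = 98.
With the rebate, buyers effectively pay Pb = Ps − 43, where Ps is the price sellers receive.
On the curves, Pb = 235.6 - 0.4Q and Ps = 122/3 + (1/6)Q; the wedge Ps − Pb = 43 gives 122/3 + (1/6)Q − (235.6 - 0.4Q) = 43, so Q' = 7138/17.
Then Pb = 235.6 − 0.4·(7138/17) = 1150/17 and Ps = 122/3 + (1/6)·(7138/17) = 1881/17.
The subsidy expands output by 7138/17 − 344 = 1290/17 past the efficient level; on those units the gap between marginal cost and willingness to pay runs from 0 up to 43.
DWL = ½ × 43 × 1290/17 = 27735/17.

Deadweight loss = 27735/17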